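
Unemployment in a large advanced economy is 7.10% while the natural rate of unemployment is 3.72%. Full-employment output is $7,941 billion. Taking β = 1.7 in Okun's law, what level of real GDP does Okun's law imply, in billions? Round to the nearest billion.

Unemployment gap = 7.1 - 3.72 = 3.38 points, so the output gap is -1.7 × 3.38 = -5.746%.
Actual GDP = 7941 × (1 - 5.746/100) = 7941 × 0.94254 ≈ 7485 billion.

$7,485 billion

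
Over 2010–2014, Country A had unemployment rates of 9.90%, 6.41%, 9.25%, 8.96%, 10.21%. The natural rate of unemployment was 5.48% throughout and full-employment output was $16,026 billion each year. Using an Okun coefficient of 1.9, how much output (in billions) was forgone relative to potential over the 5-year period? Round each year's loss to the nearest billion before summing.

$5,277 billion

Year 2010: gap = -1.9 × (9.9 - 5.48) = -8.398%, loss ≈ 16026 × 8.398/100 ≈ 1346.
Year 2011: gap = -1.9 × (6.41 - 5.48) = -1.767%, loss ≈ 16026 × 1.767/100 ≈ 283.
Year 2012: gap = -1.9 × (9.25 - 5.48) = -7.163%, loss ≈ 16026 × 7.163/100 ≈ 1148.
Year 2013: gap = -1.9 × (8.96 - 5.48) = -6.612%, loss ≈ 16026 × 6.612/100 ≈ 1060.
Year 2014: gap = -1.9 × (10.21 - 5.48) = -8.987%, loss ≈ 16026 × 8.987/100 ≈ 1440.
Total lost output = 1346 + 283 + 1148 + 1060 + 1440 = 5277 billion.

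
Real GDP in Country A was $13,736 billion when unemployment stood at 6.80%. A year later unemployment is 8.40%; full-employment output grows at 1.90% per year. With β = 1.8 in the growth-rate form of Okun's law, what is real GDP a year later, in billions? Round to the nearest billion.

$13,601 billion

Δu = 8.4 - 6.8 = 1.6 points.
Okun's law (growth form): g_Y = g_Y* - β × Δu = 1.90 - 1.8 × (1.60) = 1.9 - 2.88 = -0.98%.
Real GDP in the next year = 13736 × (1 - 0.98/100) = 13736 × 0.9902 ≈ 13601 billion.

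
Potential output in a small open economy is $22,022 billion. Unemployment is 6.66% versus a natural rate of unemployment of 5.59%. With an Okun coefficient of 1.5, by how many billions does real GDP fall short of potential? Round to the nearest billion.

$353 billion

Output gap = -1.5 × (6.66 - 5.59) = -1.5 × 1.07 = -1.605%.
Actual GDP ≈ 22022 × 0.98395 ≈ 21669 billion, so the shortfall is 22022 - 21669 = 353 billion.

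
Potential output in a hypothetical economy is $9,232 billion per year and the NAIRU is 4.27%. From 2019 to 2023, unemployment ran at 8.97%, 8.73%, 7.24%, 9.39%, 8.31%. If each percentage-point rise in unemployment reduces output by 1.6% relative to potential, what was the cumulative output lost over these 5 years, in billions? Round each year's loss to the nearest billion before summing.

$3,145 billion

Year 2019: gap = -1.6 × (8.97 - 4.27) = -7.52%, loss ≈ 9232 × 7.52/100 ≈ 694.
Year 2020: gap = -1.6 × (8.73 - 4.27) = -7.136%, loss ≈ 9232 × 7.136/100 ≈ 659.
Year 2021: gap = -1.6 × (7.24 - 4.27) = -4.752%, loss ≈ 9232 × 4.752/100 ≈ 439.
Year 2022: gap = -1.6 × (9.39 - 4.27) = -8.192%, loss ≈ 9232 × 8.192/100 ≈ 756.
Year 2023: gap = -1.6 × (8.31 - 4.27) = -6.464%, loss ≈ 9232 × 6.464/100 ≈ 597.
Total lost output = 694 + 659 + 439 + 756 + 597 = 3145 billion.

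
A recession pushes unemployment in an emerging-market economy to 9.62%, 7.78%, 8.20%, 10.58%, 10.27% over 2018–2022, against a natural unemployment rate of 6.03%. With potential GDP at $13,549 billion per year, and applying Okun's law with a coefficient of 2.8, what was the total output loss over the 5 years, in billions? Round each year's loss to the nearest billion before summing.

$6,184 billion

Year 2018: gap = -2.8 × (9.62 - 6.03) = -10.052%, loss ≈ 13549 × 10.052/100 ≈ 1362.
Year 2019: gap = -2.8 × (7.78 - 6.03) = -4.9%, loss ≈ 13549 × 4.9/100 ≈ 664.
Year 2020: gap = -2.8 × (8.2 - 6.03) = -6.076%, loss ≈ 13549 × 6.076/100 ≈ 823.
Year 2021: gap = -2.8 × (10.58 - 6.03) = -12.74%, loss ≈ 13549 × 12.74/100 ≈ 1726.
Year 2022: gap = -2.8 × (10.27 - 6.03) = -11.872%, loss ≈ 13549 × 11.872/100 ≈ 1609.
Total lost output = 1362 + 664 + 823 + 1726 + 1609 = 6184 billion.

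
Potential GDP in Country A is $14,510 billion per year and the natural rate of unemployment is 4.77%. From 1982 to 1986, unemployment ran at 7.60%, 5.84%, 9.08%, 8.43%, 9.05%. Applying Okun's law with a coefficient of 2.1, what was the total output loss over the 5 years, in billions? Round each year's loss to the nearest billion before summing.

$4,920 billion

Year 1982: gap = -2.1 × (7.6 - 4.77) = -5.943%, loss ≈ 14510 × 5.943/100 ≈ 862.
Year 1983: gap = -2.1 × (5.84 - 4.77) = -2.247%, loss ≈ 14510 × 2.247/100 ≈ 326.
Year 1984: gap = -2.1 × (9.08 - 4.77) = -9.051%, loss ≈ 14510 × 9.051/100 ≈ 1313.
Year 1985: gap = -2.1 × (8.43 - 4.77) = -7.686%, loss ≈ 14510 × 7.686/100 ≈ 1115.
Year 1986: gap = -2.1 × (9.05 - 4.77) = -8.988%, loss ≈ 14510 × 8.988/100 ≈ 1304.
Total lost output = 862 + 326 + 1313 + 1115 + 1304 = 4920 billion.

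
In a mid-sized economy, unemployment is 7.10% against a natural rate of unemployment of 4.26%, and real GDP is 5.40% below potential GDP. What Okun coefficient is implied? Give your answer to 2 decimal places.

β ≈ 1.90

Okun's law: output gap = -β × (u - u*).
-5.40 = -β × (7.1 - 4.26) = -β × 2.84, so β = 5.4/2.84 = 1.90.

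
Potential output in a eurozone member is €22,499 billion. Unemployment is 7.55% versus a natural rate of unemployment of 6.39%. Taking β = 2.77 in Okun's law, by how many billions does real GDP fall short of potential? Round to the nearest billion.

€723 billion

Output gap = -2.77 × (7.55 - 6.39) = -2.77 × 1.16 = -3.2132%.
Actual GDP ≈ 22499 × 0.967868 ≈ 21776 billion, so the shortfall is 22499 - 21776 = 723 billion.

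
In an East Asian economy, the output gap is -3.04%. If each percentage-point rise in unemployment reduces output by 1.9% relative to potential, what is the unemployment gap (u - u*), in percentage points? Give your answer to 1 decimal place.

Okun's law: output gap = -β × (u - u*), so u - u* = -(output gap)/β.
u - u* = -(-3.04)/1.9 = 1.6 percentage points.

1.6 percentage points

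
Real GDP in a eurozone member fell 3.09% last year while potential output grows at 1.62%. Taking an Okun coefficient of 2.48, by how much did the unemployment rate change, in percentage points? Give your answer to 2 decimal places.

1.90 percentage points

Growth-rate Okun's law: g_Y = g_Y* - β × Δu, so Δu = (g_Y* - g_Y)/β.
Δu = (1.62 + 3.09)/2.48 = 4.71/2.48 = 1.90 percentage points.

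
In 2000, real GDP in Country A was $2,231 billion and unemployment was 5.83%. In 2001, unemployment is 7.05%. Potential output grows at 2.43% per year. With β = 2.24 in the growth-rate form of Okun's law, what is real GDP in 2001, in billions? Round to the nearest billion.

Δu = 7.05 - 5.83 = 1.22 points.
Okun's law (growth form): g_Y = g_Y* - β × Δu = 2.43 - 2.24 × (1.22) = 2.43 - 2.7328 = -0.3028%.
Real GDP in the next year = 2231 × (1 - 0.3028/100) = 2231 × 0.996972 ≈ 2224 billion.

$2,224 billion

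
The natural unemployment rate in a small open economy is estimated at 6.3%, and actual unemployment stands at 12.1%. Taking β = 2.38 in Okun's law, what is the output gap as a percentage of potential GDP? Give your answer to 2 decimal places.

-13.80%

The unemployment gap is 12.1 - 6.3 = 5.8 percentage points.
Okun's law gives an output gap of -2.38 × 5.8 = -13.804%, i.e. 13.80% below potential.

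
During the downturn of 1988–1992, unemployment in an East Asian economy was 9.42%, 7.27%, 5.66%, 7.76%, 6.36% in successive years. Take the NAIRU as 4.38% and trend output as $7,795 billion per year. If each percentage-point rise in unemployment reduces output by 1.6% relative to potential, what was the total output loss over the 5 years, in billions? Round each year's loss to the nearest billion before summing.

$1,818 billion

Year 1988: gap = -1.6 × (9.42 - 4.38) = -8.064%, loss ≈ 7795 × 8.064/100 ≈ 629.
Year 1989: gap = -1.6 × (7.27 - 4.38) = -4.624%, loss ≈ 7795 × 4.624/100 ≈ 360.
Year 1990: gap = -1.6 × (5.66 - 4.38) = -2.048%, loss ≈ 7795 × 2.048/100 ≈ 160.
Year 1991: gap = -1.6 × (7.76 - 4.38) = -5.408%, loss ≈ 7795 × 5.408/100 ≈ 422.
Year 1992: gap = -1.6 × (6.36 - 4.38) = -3.168%, loss ≈ 7795 × 3.168/100 ≈ 247.
Total lost output = 629 + 360 + 160 + 422 + 247 = 1818 billion.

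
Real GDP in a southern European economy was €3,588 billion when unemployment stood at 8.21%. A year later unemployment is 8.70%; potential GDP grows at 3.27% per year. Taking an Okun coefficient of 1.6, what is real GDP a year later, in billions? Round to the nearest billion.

Δu = 8.7 - 8.21 = 0.49 points.
Okun's law (growth form): g_Y = g_Y* - β × Δu = 3.27 - 1.6 × (0.49) = 3.27 - 0.784 = 2.486%.
Real GDP in the next year = 3588 × (1 + 2.486/100) = 3588 × 1.02486 ≈ 3677 billion.

€3,677 billion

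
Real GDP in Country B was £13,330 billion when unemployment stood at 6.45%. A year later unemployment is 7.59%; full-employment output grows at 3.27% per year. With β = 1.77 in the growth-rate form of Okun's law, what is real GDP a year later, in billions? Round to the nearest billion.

£13,497 billion

Δu = 7.59 - 6.45 = 1.14 points.
Okun's law (growth form): g_Y = g_Y* - β × Δu = 3.27 - 1.77 × (1.14) = 3.27 - 2.0178 = 1.2522%.
Real GDP in the next year = 13330 × (1 + 1.2522/100) = 13330 × 1.012522 ≈ 13497 billion.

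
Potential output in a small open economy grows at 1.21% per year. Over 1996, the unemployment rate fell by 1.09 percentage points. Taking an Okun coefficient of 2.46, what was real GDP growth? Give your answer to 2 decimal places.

Growth-rate Okun's law: g_Y = g_Y* - β × Δu.
g_Y = 1.21 - 2.46 × (-1.09) = 1.21 + 2.6814 = 3.8914%, i.e. 3.89% to 2 d.p.

3.89%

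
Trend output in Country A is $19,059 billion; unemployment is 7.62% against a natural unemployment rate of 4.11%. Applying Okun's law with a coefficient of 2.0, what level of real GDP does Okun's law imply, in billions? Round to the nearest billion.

$17,721 billion

Unemployment gap = 7.62 - 4.11 = 3.51 points, so the output gap is -2 × 3.51 = -7.02%.
Actual GDP = 19059 × (1 - 7.02/100) = 19059 × 0.9298 ≈ 17721 billion.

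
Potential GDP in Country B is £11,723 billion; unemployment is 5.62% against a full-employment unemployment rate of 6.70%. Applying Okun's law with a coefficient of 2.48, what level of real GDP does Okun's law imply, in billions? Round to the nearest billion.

Unemployment gap = 5.62 - 6.7 = -1.08 points, so the output gap is -2.48 × (-1.08) = 2.6784%.
Actual GDP = 11723 × (1 + 2.6784/100) = 11723 × 1.026784 ≈ 12037 billion.

£12,037 billion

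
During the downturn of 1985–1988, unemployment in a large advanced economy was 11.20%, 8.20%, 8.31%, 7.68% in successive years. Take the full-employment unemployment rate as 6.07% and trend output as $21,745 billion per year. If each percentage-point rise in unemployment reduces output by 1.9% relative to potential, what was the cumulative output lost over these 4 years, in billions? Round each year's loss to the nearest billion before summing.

$4,589 billion

Year 1985: gap = -1.9 × (11.2 - 6.07) = -9.747%, loss ≈ 21745 × 9.747/100 ≈ 2119.
Year 1986: gap = -1.9 × (8.2 - 6.07) = -4.047%, loss ≈ 21745 × 4.047/100 ≈ 880.
Year 1987: gap = -1.9 × (8.31 - 6.07) = -4.256%, loss ≈ 21745 × 4.256/100 ≈ 925.
Year 1988: gap = -1.9 × (7.68 - 6.07) = -3.059%, loss ≈ 21745 × 3.059/100 ≈ 665.
Total lost output = 2119 + 880 + 925 + 665 = 4589 billion.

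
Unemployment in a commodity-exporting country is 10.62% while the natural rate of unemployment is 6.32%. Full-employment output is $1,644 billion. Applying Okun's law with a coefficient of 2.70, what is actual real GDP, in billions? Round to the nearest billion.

Unemployment gap = 10.62 - 6.32 = 4.3 points, so the output gap is -2.7 × 4.3 = -11.61%.
Actual GDP = 1644 × (1 - 11.61/100) = 1644 × 0.8839 ≈ 1453 billion.

$1,453 billion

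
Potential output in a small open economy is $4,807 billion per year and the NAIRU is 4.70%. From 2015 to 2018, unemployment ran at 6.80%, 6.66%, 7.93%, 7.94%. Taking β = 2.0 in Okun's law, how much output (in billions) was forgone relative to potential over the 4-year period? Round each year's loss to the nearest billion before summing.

Year 2015: gap = -2.0 × (6.8 - 4.7) = -4.2%, loss ≈ 4807 × 4.2/100 ≈ 202.
Year 2016: gap = -2.0 × (6.66 - 4.7) = -3.92%, loss ≈ 4807 × 3.92/100 ≈ 188.
Year 2017: gap = -2.0 × (7.93 - 4.7) = -6.46%, loss ≈ 4807 × 6.46/100 ≈ 311.
Year 2018: gap = -2.0 × (7.94 - 4.7) = -6.48%, loss ≈ 4807 × 6.48/100 ≈ 311.
Total lost output = 202 + 188 + 311 + 311 = 1012 billion.

$1,012 billion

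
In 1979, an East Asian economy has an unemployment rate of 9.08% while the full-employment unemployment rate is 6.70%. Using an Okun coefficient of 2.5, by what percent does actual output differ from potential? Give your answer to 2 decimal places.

The unemployment gap is 9.08 - 6.7 = 2.38 percentage points.
Okun's law gives an output gap of -2.5 × 2.38 = -5.95%, i.e. 5.95% below potential.

-5.95%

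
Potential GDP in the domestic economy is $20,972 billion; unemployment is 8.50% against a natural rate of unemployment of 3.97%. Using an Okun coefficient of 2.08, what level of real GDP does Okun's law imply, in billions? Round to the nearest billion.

$18,996 billion

Unemployment gap = 8.5 - 3.97 = 4.53 points, so the output gap is -2.08 × 4.53 = -9.4224%.
Actual GDP = 20972 × (1 - 9.4224/100) = 20972 × 0.905776 ≈ 18996 billion.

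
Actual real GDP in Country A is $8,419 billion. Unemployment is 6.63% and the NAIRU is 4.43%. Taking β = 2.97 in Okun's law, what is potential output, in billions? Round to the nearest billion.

Unemployment gap = 6.63 - 4.43 = 2.2 points, so output gap = -2.97 × 2.2 = -6.534%.
Since Y = Y* × (1 + gap/100), Y* = 8419/0.93466 ≈ 9008 billion.

$9,008 billion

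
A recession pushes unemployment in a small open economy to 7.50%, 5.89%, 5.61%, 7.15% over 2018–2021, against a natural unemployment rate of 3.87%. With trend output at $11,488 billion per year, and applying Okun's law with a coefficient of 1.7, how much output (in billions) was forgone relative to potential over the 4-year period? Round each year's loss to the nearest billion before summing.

Year 2018: gap = -1.7 × (7.5 - 3.87) = -6.171%, loss ≈ 11488 × 6.171/100 ≈ 709.
Year 2019: gap = -1.7 × (5.89 - 3.87) = -3.434%, loss ≈ 11488 × 3.434/100 ≈ 394.
Year 2020: gap = -1.7 × (5.61 - 3.87) = -2.958%, loss ≈ 11488 × 2.958/100 ≈ 340.
Year 2021: gap = -1.7 × (7.15 - 3.87) = -5.576%, loss ≈ 11488 × 5.576/100 ≈ 641.
Total lost output = 709 + 394 + 340 + 641 = 2084 billion.

$2,084 billion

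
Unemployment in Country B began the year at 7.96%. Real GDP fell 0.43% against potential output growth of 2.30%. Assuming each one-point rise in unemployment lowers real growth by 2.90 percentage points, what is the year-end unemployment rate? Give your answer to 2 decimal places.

8.90%

Growth-rate Okun's law: g_Y = g_Y* - β × Δu, so Δu = (g_Y* - g_Y)/β.
Δu = (2.3 + 0.43)/2.90 = 2.73/2.90 = 0.94 percentage points.
Year-end unemployment = 7.96 + 0.94 = 8.90%.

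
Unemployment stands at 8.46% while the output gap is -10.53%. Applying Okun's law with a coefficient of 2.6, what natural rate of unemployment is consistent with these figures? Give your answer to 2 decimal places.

4.41%

From Okun's law, u - u* = -(output gap)/β = -(-10.53)/2.6 = 4.05 points.
So u* = 8.46 - 4.05 = 4.41%.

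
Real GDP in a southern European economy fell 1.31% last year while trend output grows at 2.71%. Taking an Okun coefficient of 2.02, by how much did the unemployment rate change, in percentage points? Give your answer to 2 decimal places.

1.99 percentage points

Growth-rate Okun's law: g_Y = g_Y* - β × Δu, so Δu = (g_Y* - g_Y)/β.
Δu = (2.71 + 1.31)/2.02 = 4.02/2.02 = 1.99 percentage points.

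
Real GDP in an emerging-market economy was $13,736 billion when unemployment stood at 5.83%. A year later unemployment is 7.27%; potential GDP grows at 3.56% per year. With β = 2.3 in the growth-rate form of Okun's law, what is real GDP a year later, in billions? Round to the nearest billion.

Δu = 7.27 - 5.83 = 1.44 points.
Okun's law (growth form): g_Y = g_Y* - β × Δu = 3.56 - 2.3 × (1.44) = 3.56 - 3.312 = 0.248%.
Real GDP in the next year = 13736 × (1 + 0.248/100) = 13736 × 1.00248 ≈ 13770 billion.

$13,770 billion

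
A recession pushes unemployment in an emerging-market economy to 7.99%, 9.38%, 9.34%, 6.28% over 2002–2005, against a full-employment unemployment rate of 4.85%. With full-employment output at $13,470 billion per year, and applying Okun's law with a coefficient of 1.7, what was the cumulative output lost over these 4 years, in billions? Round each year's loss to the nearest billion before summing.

Year 2002: gap = -1.7 × (7.99 - 4.85) = -5.338%, loss ≈ 13470 × 5.338/100 ≈ 719.
Year 2003: gap = -1.7 × (9.38 - 4.85) = -7.701%, loss ≈ 13470 × 7.701/100 ≈ 1037.
Year 2004: gap = -1.7 × (9.34 - 4.85) = -7.633%, loss ≈ 13470 × 7.633/100 ≈ 1028.
Year 2005: gap = -1.7 × (6.28 - 4.85) = -2.431%, loss ≈ 13470 × 2.431/100 ≈ 327.
Total lost output = 719 + 1037 + 1028 + 327 = 3111 billion.

$3,111 billion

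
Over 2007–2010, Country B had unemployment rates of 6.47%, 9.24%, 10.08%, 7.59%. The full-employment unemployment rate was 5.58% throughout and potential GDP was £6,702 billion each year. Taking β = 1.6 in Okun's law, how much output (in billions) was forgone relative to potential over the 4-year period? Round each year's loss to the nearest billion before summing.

£1,186 billion

Year 2007: gap = -1.6 × (6.47 - 5.58) = -1.424%, loss ≈ 6702 × 1.424/100 ≈ 95.
Year 2008: gap = -1.6 × (9.24 - 5.58) = -5.856%, loss ≈ 6702 × 5.856/100 ≈ 392.
Year 2009: gap = -1.6 × (10.08 - 5.58) = -7.2%, loss ≈ 6702 × 7.2/100 ≈ 483.
Year 2010: gap = -1.6 × (7.59 - 5.58) = -3.216%, loss ≈ 6702 × 3.216/100 ≈ 216.
Total lost output = 95 + 392 + 483 + 216 = 1186 billion.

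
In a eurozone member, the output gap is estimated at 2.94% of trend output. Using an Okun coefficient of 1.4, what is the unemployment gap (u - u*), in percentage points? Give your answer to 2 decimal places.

Okun's law: output gap = -β × (u - u*), so u - u* = -(output gap)/β.
u - u* = -(2.94)/1.4 = -2.1 percentage points.

-2.10 percentage points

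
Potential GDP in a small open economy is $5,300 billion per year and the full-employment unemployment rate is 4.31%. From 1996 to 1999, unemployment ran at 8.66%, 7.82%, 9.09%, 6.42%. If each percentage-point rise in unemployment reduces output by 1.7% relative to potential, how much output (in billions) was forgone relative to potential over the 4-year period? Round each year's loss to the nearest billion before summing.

Year 1996: gap = -1.7 × (8.66 - 4.31) = -7.395%, loss ≈ 5300 × 7.395/100 ≈ 392.
Year 1997: gap = -1.7 × (7.82 - 4.31) = -5.967%, loss ≈ 5300 × 5.967/100 ≈ 316.
Year 1998: gap = -1.7 × (9.09 - 4.31) = -8.126%, loss ≈ 5300 × 8.126/100 ≈ 431.
Year 1999: gap = -1.7 × (6.42 - 4.31) = -3.587%, loss ≈ 5300 × 3.587/100 ≈ 190.
Total lost output = 392 + 316 + 431 + 190 = 1329 billion.

$1,329 billion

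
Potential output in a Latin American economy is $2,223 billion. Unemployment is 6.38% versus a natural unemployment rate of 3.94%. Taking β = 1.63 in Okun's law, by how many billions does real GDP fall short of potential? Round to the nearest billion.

$88 billion

Output gap = -1.63 × (6.38 - 3.94) = -1.63 × 2.44 = -3.9772%.
Actual GDP ≈ 2223 × 0.960228 ≈ 2135 billion, so the shortfall is 2223 - 2135 = 88 billion.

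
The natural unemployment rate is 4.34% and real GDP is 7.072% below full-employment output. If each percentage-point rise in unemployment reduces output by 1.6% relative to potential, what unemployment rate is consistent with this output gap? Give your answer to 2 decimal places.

8.76%

From Okun's law, u - u* = -(output gap)/β = -(-7.072)/1.6 = 4.42 points.
So u = 4.34 + 4.42 = 8.76%.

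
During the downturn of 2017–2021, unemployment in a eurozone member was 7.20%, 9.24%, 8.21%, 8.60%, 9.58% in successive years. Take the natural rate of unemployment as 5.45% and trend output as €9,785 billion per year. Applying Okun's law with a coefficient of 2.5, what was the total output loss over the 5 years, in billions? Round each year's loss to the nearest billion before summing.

Year 2017: gap = -2.5 × (7.2 - 5.45) = -4.375%, loss ≈ 9785 × 4.375/100 ≈ 428.
Year 2018: gap = -2.5 × (9.24 - 5.45) = -9.475%, loss ≈ 9785 × 9.475/100 ≈ 927.
Year 2019: gap = -2.5 × (8.21 - 5.45) = -6.9%, loss ≈ 9785 × 6.9/100 ≈ 675.
Year 2020: gap = -2.5 × (8.6 - 5.45) = -7.875%, loss ≈ 9785 × 7.875/100 ≈ 771.
Year 2021: gap = -2.5 × (9.58 - 5.45) = -10.325%, loss ≈ 9785 × 10.325/100 ≈ 1010.
Total lost output = 428 + 927 + 675 + 771 + 1010 = 3811 billion.

€3,811 billion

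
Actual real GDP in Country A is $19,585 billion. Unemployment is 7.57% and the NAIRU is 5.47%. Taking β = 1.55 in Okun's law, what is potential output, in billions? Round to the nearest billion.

Unemployment gap = 7.57 - 5.47 = 2.1 points, so output gap = -1.55 × 2.1 = -3.255%.
Since Y = Y* × (1 + gap/100), Y* = 19585/0.96745 ≈ 20244 billion.

$20,244 billion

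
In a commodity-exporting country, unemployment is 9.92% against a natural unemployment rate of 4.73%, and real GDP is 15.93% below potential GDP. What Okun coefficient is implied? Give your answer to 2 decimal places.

Okun's law: output gap = -β × (u - u*).
-15.93 = -β × (9.92 - 4.73) = -β × 5.19, so β = 15.93/5.19 = 3.07.

β ≈ 3.07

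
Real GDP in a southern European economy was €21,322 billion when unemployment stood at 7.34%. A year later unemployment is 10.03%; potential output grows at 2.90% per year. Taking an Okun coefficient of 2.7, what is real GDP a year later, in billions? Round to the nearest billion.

Δu = 10.03 - 7.34 = 2.69 points.
Okun's law (growth form): g_Y = g_Y* - β × Δu = 2.90 - 2.7 × (2.69) = 2.9 - 7.263 = -4.363%.
Real GDP in the next year = 21322 × (1 - 4.363/100) = 21322 × 0.95637 ≈ 20392 billion.

€20,392 billion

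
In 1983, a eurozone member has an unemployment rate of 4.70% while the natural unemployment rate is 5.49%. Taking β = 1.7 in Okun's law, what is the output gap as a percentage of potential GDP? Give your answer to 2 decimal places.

1.34%

The unemployment gap is 4.7 - 5.49 = -0.79 percentage points.
Okun's law gives an output gap of -1.7 × (-0.79) = 1.343%, i.e. 1.34% above potential.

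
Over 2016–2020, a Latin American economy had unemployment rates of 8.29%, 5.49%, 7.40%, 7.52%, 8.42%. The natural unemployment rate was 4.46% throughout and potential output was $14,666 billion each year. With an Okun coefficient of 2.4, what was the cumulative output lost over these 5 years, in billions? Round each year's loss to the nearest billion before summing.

$5,217 billion

Year 2016: gap = -2.4 × (8.29 - 4.46) = -9.192%, loss ≈ 14666 × 9.192/100 ≈ 1348.
Year 2017: gap = -2.4 × (5.49 - 4.46) = -2.472%, loss ≈ 14666 × 2.472/100 ≈ 363.
Year 2018: gap = -2.4 × (7.4 - 4.46) = -7.056%, loss ≈ 14666 × 7.056/100 ≈ 1035.
Year 2019: gap = -2.4 × (7.52 - 4.46) = -7.344%, loss ≈ 14666 × 7.344/100 ≈ 1077.
Year 2020: gap = -2.4 × (8.42 - 4.46) = -9.504%, loss ≈ 14666 × 9.504/100 ≈ 1394.
Total lost output = 1348 + 363 + 1035 + 1077 + 1394 = 5217 billion.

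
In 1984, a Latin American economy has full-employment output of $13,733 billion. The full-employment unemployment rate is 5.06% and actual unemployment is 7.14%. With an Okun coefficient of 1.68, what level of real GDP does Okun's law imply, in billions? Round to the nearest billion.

$13,253 billion

Unemployment gap = 7.14 - 5.06 = 2.08 points, so the output gap is -1.68 × 2.08 = -3.4944%.
Actual GDP = 13733 × (1 - 3.4944/100) = 13733 × 0.965056 ≈ 13253 billion.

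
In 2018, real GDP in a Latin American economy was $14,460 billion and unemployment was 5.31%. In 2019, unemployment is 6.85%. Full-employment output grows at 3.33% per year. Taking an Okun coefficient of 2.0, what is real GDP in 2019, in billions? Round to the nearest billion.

Δu = 6.85 - 5.31 = 1.54 points.
Okun's law (growth form): g_Y = g_Y* - β × Δu = 3.33 - 2.0 × (1.54) = 3.33 - 3.08 = 0.25%.
Real GDP in the next year = 14460 × (1 + 0.25/100) = 14460 × 1.0025 ≈ 14496 billion.

$14,496 billion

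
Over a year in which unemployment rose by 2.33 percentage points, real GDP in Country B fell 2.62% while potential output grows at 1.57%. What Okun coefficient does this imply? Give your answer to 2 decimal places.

β ≈ 1.80

Growth form: g_Y = g_Y* - β × Δu, so β = (g_Y* - g_Y)/Δu.
β = (1.57 + 2.62)/2.33 = 4.19/2.33 = 1.80.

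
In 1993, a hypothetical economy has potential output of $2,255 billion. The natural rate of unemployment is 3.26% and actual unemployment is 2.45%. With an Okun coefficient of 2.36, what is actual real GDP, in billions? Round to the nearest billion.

Unemployment gap = 2.45 - 3.26 = -0.81 points, so the output gap is -2.36 × (-0.81) = 1.9116%.
Actual GDP = 2255 × (1 + 1.9116/100) = 2255 × 1.019116 ≈ 2298 billion.

$2,298 billion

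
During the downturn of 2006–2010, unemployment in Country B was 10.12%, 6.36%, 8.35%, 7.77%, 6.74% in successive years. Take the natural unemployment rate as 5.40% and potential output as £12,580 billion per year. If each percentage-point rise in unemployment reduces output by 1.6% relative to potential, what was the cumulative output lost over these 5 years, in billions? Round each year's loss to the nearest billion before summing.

£2,484 billion

Year 2006: gap = -1.6 × (10.12 - 5.4) = -7.552%, loss ≈ 12580 × 7.552/100 ≈ 950.
Year 2007: gap = -1.6 × (6.36 - 5.4) = -1.536%, loss ≈ 12580 × 1.536/100 ≈ 193.
Year 2008: gap = -1.6 × (8.35 - 5.4) = -4.72%, loss ≈ 12580 × 4.72/100 ≈ 594.
Year 2009: gap = -1.6 × (7.77 - 5.4) = -3.792%, loss ≈ 12580 × 3.792/100 ≈ 477.
Year 2010: gap = -1.6 × (6.74 - 5.4) = -2.144%, loss ≈ 12580 × 2.144/100 ≈ 270.
Total lost output = 950 + 193 + 594 + 477 + 270 = 2484 billion.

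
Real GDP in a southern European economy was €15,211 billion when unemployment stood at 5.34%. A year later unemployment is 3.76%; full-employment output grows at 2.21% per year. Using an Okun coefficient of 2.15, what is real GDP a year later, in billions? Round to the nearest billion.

Δu = 3.76 - 5.34 = -1.58 points.
Okun's law (growth form): g_Y = g_Y* - β × Δu = 2.21 - 2.15 × (-1.58) = 2.21 + 3.397 = 5.607%.
Real GDP in the next year = 15211 × (1 + 5.607/100) = 15211 × 1.05607 ≈ 16064 billion.

€16,064 billion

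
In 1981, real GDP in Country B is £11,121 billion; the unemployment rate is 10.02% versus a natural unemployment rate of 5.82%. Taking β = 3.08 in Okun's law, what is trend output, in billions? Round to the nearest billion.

£12,773 billion

Unemployment gap = 10.02 - 5.82 = 4.2 points, so output gap = -3.08 × 4.2 = -12.936%.
Since Y = Y* × (1 + gap/100), Y* = 11121/0.87064 ≈ 12773 billion.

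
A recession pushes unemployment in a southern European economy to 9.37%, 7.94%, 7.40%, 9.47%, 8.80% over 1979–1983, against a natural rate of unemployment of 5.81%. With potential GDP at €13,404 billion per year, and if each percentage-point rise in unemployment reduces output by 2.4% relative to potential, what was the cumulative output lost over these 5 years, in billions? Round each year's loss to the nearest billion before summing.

Year 1979: gap = -2.4 × (9.37 - 5.81) = -8.544%, loss ≈ 13404 × 8.544/100 ≈ 1145.
Year 1980: gap = -2.4 × (7.94 - 5.81) = -5.112%, loss ≈ 13404 × 5.112/100 ≈ 685.
Year 1981: gap = -2.4 × (7.4 - 5.81) = -3.816%, loss ≈ 13404 × 3.816/100 ≈ 511.
Year 1982: gap = -2.4 × (9.47 - 5.81) = -8.784%, loss ≈ 13404 × 8.784/100 ≈ 1177.
Year 1983: gap = -2.4 × (8.8 - 5.81) = -7.176%, loss ≈ 13404 × 7.176/100 ≈ 962.
Total lost output = 1145 + 685 + 511 + 1177 + 962 = 4480 billion.

€4,480 billion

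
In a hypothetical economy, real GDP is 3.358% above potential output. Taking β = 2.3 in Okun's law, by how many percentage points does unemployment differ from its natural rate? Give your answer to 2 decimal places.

-1.46 percentage points

Okun's law: output gap = -β × (u - u*), so u - u* = -(output gap)/β.
u - u* = -(3.358)/2.3 = -1.46 percentage points.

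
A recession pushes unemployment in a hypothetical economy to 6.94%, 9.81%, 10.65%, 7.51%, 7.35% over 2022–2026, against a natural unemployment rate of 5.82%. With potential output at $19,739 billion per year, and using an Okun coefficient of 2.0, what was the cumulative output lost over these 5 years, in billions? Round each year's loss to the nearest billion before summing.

$5,195 billion

Year 2022: gap = -2.0 × (6.94 - 5.82) = -2.24%, loss ≈ 19739 × 2.24/100 ≈ 442.
Year 2023: gap = -2.0 × (9.81 - 5.82) = -7.98%, loss ≈ 19739 × 7.98/100 ≈ 1575.
Year 2024: gap = -2.0 × (10.65 - 5.82) = -9.66%, loss ≈ 19739 × 9.66/100 ≈ 1907.
Year 2025: gap = -2.0 × (7.51 - 5.82) = -3.38%, loss ≈ 19739 × 3.38/100 ≈ 667.
Year 2026: gap = -2.0 × (7.35 - 5.82) = -3.06%, loss ≈ 19739 × 3.06/100 ≈ 604.
Total lost output = 442 + 1575 + 1907 + 667 + 604 = 5195 billion.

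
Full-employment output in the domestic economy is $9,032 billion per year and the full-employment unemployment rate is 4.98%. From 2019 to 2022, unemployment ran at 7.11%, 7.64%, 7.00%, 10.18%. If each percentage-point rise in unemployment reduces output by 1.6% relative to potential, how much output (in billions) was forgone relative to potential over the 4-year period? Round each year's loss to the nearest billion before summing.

$1,735 billion

Year 2019: gap = -1.6 × (7.11 - 4.98) = -3.408%, loss ≈ 9032 × 3.408/100 ≈ 308.
Year 2020: gap = -1.6 × (7.64 - 4.98) = -4.256%, loss ≈ 9032 × 4.256/100 ≈ 384.
Year 2021: gap = -1.6 × (7 - 4.98) = -3.232%, loss ≈ 9032 × 3.232/100 ≈ 292.
Year 2022: gap = -1.6 × (10.18 - 4.98) = -8.32%, loss ≈ 9032 × 8.32/100 ≈ 751.
Total lost output = 308 + 384 + 292 + 751 = 1735 billion.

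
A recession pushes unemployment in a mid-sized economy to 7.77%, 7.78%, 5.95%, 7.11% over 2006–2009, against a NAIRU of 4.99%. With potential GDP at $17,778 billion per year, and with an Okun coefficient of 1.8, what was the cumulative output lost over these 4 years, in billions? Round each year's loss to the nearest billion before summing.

Year 2006: gap = -1.8 × (7.77 - 4.99) = -5.004%, loss ≈ 17778 × 5.004/100 ≈ 890.
Year 2007: gap = -1.8 × (7.78 - 4.99) = -5.022%, loss ≈ 17778 × 5.022/100 ≈ 893.
Year 2008: gap = -1.8 × (5.95 - 4.99) = -1.728%, loss ≈ 17778 × 1.728/100 ≈ 307.
Year 2009: gap = -1.8 × (7.11 - 4.99) = -3.816%, loss ≈ 17778 × 3.816/100 ≈ 678.
Total lost output = 890 + 893 + 307 + 678 = 2768 billion.

$2,768 billion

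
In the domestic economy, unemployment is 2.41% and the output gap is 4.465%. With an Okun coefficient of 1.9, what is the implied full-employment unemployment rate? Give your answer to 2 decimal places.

From Okun's law, u - u* = -(output gap)/β = -(4.465)/1.9 = -2.35 points.
So u* = 2.41 + 2.35 = 4.76%.

4.76%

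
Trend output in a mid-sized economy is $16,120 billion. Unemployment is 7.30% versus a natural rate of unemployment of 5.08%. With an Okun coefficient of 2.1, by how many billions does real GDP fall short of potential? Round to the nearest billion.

$752 billion

Output gap = -2.1 × (7.3 - 5.08) = -2.1 × 2.22 = -4.662%.
Actual GDP ≈ 16120 × 0.95338 ≈ 15368 billion, so the shortfall is 16120 - 15368 = 752 billion.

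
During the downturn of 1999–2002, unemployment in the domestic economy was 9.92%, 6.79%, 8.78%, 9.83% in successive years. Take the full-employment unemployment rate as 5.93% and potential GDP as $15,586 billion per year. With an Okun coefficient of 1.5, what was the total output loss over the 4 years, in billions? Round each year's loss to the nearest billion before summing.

$2,712 billion

Year 1999: gap = -1.5 × (9.92 - 5.93) = -5.985%, loss ≈ 15586 × 5.985/100 ≈ 933.
Year 2000: gap = -1.5 × (6.79 - 5.93) = -1.29%, loss ≈ 15586 × 1.29/100 ≈ 201.
Year 2001: gap = -1.5 × (8.78 - 5.93) = -4.275%, loss ≈ 15586 × 4.275/100 ≈ 666.
Year 2002: gap = -1.5 × (9.83 - 5.93) = -5.85%, loss ≈ 15586 × 5.85/100 ≈ 912.
Total lost output = 933 + 201 + 666 + 912 = 2712 billion.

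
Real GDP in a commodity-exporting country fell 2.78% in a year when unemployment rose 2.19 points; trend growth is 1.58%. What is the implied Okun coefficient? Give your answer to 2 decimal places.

Growth form: g_Y = g_Y* - β × Δu, so β = (g_Y* - g_Y)/Δu.
β = (1.58 + 2.78)/2.19 = 4.36/2.19 = 1.99.

β ≈ 1.99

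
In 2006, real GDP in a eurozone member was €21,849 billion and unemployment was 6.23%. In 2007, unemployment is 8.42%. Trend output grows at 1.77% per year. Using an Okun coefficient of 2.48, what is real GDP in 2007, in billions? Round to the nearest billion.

€21,049 billion

Δu = 8.42 - 6.23 = 2.19 points.
Okun's law (growth form): g_Y = g_Y* - β × Δu = 1.77 - 2.48 × (2.19) = 1.77 - 5.4312 = -3.6612%.
Real GDP in the next year = 21849 × (1 - 3.6612/100) = 21849 × 0.963388 ≈ 21049 billion.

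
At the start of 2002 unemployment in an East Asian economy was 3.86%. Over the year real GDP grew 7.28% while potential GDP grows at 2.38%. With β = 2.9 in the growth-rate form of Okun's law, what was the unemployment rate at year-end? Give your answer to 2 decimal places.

2.17%

Growth-rate Okun's law: g_Y = g_Y* - β × Δu, so Δu = (g_Y* - g_Y)/β.
Δu = (2.38 - 7.28)/2.9 = -4.9/2.9 = -1.69 percentage points.
Year-end unemployment = 3.86 - 1.69 = 2.17%.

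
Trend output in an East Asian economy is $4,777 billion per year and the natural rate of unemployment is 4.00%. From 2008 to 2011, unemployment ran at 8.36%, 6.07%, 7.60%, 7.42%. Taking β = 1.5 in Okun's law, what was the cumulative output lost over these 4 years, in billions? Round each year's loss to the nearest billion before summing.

Year 2008: gap = -1.5 × (8.36 - 4) = -6.54%, loss ≈ 4777 × 6.54/100 ≈ 312.
Year 2009: gap = -1.5 × (6.07 - 4) = -3.105%, loss ≈ 4777 × 3.105/100 ≈ 148.
Year 2010: gap = -1.5 × (7.6 - 4) = -5.4%, loss ≈ 4777 × 5.4/100 ≈ 258.
Year 2011: gap = -1.5 × (7.42 - 4) = -5.13%, loss ≈ 4777 × 5.13/100 ≈ 245.
Total lost output = 312 + 148 + 258 + 245 = 963 billion.

$963 billion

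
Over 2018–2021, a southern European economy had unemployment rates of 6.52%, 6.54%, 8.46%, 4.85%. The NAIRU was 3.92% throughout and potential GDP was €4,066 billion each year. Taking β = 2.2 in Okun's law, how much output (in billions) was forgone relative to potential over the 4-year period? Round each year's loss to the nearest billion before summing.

€956 billion

Year 2018: gap = -2.2 × (6.52 - 3.92) = -5.72%, loss ≈ 4066 × 5.72/100 ≈ 233.
Year 2019: gap = -2.2 × (6.54 - 3.92) = -5.764%, loss ≈ 4066 × 5.764/100 ≈ 234.
Year 2020: gap = -2.2 × (8.46 - 3.92) = -9.988%, loss ≈ 4066 × 9.988/100 ≈ 406.
Year 2021: gap = -2.2 × (4.85 - 3.92) = -2.046%, loss ≈ 4066 × 2.046/100 ≈ 83.
Total lost output = 233 + 234 + 406 + 83 = 956 billion.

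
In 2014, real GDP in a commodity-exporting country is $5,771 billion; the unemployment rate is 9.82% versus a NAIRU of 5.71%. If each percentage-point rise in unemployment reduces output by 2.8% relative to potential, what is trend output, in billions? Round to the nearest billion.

Unemployment gap = 9.82 - 5.71 = 4.11 points, so output gap = -2.8 × 4.11 = -11.508%.
Since Y = Y* × (1 + gap/100), Y* = 5771/0.88492 ≈ 6521 billion.

$6,521 billion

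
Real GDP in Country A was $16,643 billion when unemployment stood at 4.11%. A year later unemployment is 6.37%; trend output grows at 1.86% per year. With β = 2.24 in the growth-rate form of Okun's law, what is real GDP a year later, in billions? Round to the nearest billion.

$16,110 billion

Δu = 6.37 - 4.11 = 2.26 points.
Okun's law (growth form): g_Y = g_Y* - β × Δu = 1.86 - 2.24 × (2.26) = 1.86 - 5.0624 = -3.2024%.
Real GDP in the next year = 16643 × (1 - 3.2024/100) = 16643 × 0.967976 ≈ 16110 billion.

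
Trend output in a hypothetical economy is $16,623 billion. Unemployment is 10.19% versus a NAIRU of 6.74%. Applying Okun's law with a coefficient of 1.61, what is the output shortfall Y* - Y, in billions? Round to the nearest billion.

$923 billion

Output gap = -1.61 × (10.19 - 6.74) = -1.61 × 3.45 = -5.5545%.
Actual GDP ≈ 16623 × 0.944455 ≈ 15700 billion, so the shortfall is 16623 - 15700 = 923 billion.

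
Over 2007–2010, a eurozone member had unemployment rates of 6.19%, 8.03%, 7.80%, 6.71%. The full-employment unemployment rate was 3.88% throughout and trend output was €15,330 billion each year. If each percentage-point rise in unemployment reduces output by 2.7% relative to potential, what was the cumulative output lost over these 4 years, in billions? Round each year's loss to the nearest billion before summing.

Year 2007: gap = -2.7 × (6.19 - 3.88) = -6.237%, loss ≈ 15330 × 6.237/100 ≈ 956.
Year 2008: gap = -2.7 × (8.03 - 3.88) = -11.205%, loss ≈ 15330 × 11.205/100 ≈ 1718.
Year 2009: gap = -2.7 × (7.8 - 3.88) = -10.584%, loss ≈ 15330 × 10.584/100 ≈ 1623.
Year 2010: gap = -2.7 × (6.71 - 3.88) = -7.641%, loss ≈ 15330 × 7.641/100 ≈ 1171.
Total lost output = 956 + 1718 + 1623 + 1171 = 5468 billion.

€5,468 billion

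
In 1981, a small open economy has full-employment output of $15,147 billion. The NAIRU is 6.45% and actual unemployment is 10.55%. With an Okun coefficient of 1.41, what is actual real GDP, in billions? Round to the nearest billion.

$14,271 billion

Unemployment gap = 10.55 - 6.45 = 4.1 points, so the output gap is -1.41 × 4.1 = -5.781%.
Actual GDP = 15147 × (1 - 5.781/100) = 15147 × 0.94219 ≈ 14271 billion.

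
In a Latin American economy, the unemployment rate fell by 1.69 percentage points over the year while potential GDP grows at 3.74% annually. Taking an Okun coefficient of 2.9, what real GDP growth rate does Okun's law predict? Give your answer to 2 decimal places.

Growth-rate Okun's law: g_Y = g_Y* - β × Δu.
g_Y = 3.74 - 2.9 × (-1.69) = 3.74 + 4.901 = 8.641%, i.e. 8.64% to 2 d.p.

8.64%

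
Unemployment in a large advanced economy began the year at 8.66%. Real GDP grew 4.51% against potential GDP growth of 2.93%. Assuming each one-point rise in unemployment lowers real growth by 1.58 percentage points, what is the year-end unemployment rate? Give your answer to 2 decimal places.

Growth-rate Okun's law: g_Y = g_Y* - β × Δu, so Δu = (g_Y* - g_Y)/β.
Δu = (2.93 - 4.51)/1.58 = -1.58/1.58 = -1.00 percentage point.
Year-end unemployment = 8.66 - 1 = 7.66%.

7.66%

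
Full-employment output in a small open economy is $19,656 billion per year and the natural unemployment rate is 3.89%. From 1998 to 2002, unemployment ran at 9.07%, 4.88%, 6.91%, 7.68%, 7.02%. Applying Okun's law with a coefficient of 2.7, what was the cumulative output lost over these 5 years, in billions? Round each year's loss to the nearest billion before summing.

Year 1998: gap = -2.7 × (9.07 - 3.89) = -13.986%, loss ≈ 19656 × 13.986/100 ≈ 2749.
Year 1999: gap = -2.7 × (4.88 - 3.89) = -2.673%, loss ≈ 19656 × 2.673/100 ≈ 525.
Year 2000: gap = -2.7 × (6.91 - 3.89) = -8.154%, loss ≈ 19656 × 8.154/100 ≈ 1603.
Year 2001: gap = -2.7 × (7.68 - 3.89) = -10.233%, loss ≈ 19656 × 10.233/100 ≈ 2011.
Year 2002: gap = -2.7 × (7.02 - 3.89) = -8.451%, loss ≈ 19656 × 8.451/100 ≈ 1661.
Total lost output = 2749 + 525 + 1603 + 2011 + 1661 = 8549 billion.

$8,549 billion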